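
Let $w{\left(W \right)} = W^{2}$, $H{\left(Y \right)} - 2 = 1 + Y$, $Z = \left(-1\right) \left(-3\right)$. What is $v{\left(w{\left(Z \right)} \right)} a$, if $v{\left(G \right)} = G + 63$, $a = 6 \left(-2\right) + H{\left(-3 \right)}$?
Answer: $-864$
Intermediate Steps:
$Z = 3$
$H{\left(Y \right)} = 3 + Y$ ($H{\left(Y \right)} = 2 + \left(1 + Y\right) = 3 + Y$)
$a = -12$ ($a = 6 \left(-2\right) + \left(3 - 3\right) = -12 + 0 = -12$)
$v{\left(G \right)} = 63 + G$
$v{\left(w{\left(Z \right)} \right)} a = \left(63 + 3^{2}\right) \left(-12\right) = \left(63 + 9\right) \left(-12\right) = 72 \left(-12\right) = -864$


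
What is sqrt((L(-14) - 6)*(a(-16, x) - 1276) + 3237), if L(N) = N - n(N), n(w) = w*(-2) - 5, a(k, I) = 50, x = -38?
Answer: 19*sqrt(155) ≈ 236.55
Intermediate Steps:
n(w) = -5 - 2*w (n(w) = -2*w - 5 = -5 - 2*w)
L(N) = 5 + 3*N (L(N) = N - (-5 - 2*N) = N + (5 + 2*N) = 5 + 3*N)
sqrt((L(-14) - 6)*(a(-16, x) - 1276) + 3237) = sqrt(((5 + 3*(-14)) - 6)*(50 - 1276) + 3237) = sqrt(((5 - 42) - 6)*(-1226) + 3237) = sqrt((-37 - 6)*(-1226) + 3237) = sqrt(-43*(-1226) + 3237) = sqrt(52718 + 3237) = sqrt(55955) = 19*sqrt(155)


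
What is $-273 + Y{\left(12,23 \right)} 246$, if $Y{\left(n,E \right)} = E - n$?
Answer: $2433$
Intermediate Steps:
$-273 + Y{\left(12,23 \right)} 246 = -273 + \left(23 - 12\right) 246 = -273 + 11 \cdot 246 = -273 + 2706 = 2433$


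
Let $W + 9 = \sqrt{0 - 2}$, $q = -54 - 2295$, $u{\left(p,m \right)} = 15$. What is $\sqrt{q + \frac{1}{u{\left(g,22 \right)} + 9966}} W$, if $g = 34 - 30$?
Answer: $\frac{2 i \sqrt{6500228278} \left(-9 + i \sqrt{2}\right)}{3327} \approx -68.542 - 436.2 i$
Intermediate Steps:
$g = 4$ ($g = 34 - 30 = 4$)
$q = -2349$ ($q = -54 - 2295 = -2349$)
$W = -9 + i \sqrt{2}$ ($W = -9 + \sqrt{0 - 2} = -9 + \sqrt{-2} = -9 + i \sqrt{2} \approx -9.0 + 1.4142 i$)
$\sqrt{q + \frac{1}{u{\left(g,22 \right)} + 9966}} W = \sqrt{-2349 + \frac{1}{15 + 9966}} \left(-9 + i \sqrt{2}\right) = \sqrt{-2349 + \frac{1}{9981}} \left(-9 + i \sqrt{2}\right) = \sqrt{- \frac{23445368}{9981}} \left(-9 + i \sqrt{2}\right) = \frac{2 i \sqrt{6500228278}}{3327} \left(-9 + i \sqrt{2}\right) = \frac{2 i \sqrt{6500228278} \left(-9 + i \sqrt{2}\right)}{3327}$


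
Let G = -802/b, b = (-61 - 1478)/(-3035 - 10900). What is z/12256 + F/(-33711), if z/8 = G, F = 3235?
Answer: -21354281575/4415669046 ≈ -4.8360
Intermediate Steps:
b = 513/4645 (b = -1539/(-13935) = -1539*(-1/13935) = 513/4645 ≈ 0.11044)
G = -3725290/513 (G = -802/513/4645 = -802*4645/513 = -3725290/513 ≈ -7261.8)
z = -29802320/513 (z = 8*(-3725290/513) = -29802320/513 ≈ -58094.)
z/12256 + F/(-33711) = -29802320/513/12256 + 3235/(-33711) = -29802320/513*1/12256 + 3235*(-1/33711) = -1862645/392958 - 3235/33711 = -21354281575/4415669046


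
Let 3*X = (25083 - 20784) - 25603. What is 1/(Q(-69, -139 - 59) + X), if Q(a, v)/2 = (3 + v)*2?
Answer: -3/23644 ≈ -0.00012688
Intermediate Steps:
Q(a, v) = 12 + 4*v (Q(a, v) = 2*((3 + v)*2) = 2*(6 + 2*v) = 12 + 4*v)
X = -21304/3 (X = ((25083 - 20784) - 25603)/3 = (4299 - 25603)/3 = (⅓)*(-21304) = -21304/3 ≈ -7101.3)
1/(Q(-69, -139 - 59) + X) = 1/((12 + 4*(-139 - 59)) - 21304/3) = 1/((12 + 4*(-198)) - 21304/3) = 1/((12 - 792) - 21304/3) = 1/(-780 - 21304/3) = 1/(-23644/3) = -3/23644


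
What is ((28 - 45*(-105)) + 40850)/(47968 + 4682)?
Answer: 563/650 ≈ 0.86615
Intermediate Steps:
((28 - 45*(-105)) + 40850)/(47968 + 4682) = ((28 + 4725) + 40850)/52650 = (4753 + 40850)*(1/52650) = 45603*(1/52650) = 563/650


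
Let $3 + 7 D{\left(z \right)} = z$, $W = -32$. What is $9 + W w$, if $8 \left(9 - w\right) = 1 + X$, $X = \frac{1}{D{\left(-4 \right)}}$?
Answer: $-279$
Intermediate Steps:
$D{\left(z \right)} = - \frac{3}{7} + \frac{z}{7}$
$X = -1$ ($X = \frac{1}{- \frac{3}{7} + \frac{1}{7} \left(-4\right)} = \frac{1}{- \frac{3}{7} - \frac{4}{7}} = \frac{1}{-1} = -1$)
$w = 9$ ($w = 9 - \frac{1 - 1}{8} = 9 - 0 = 9 + 0 = 9$)
$9 + W w = 9 - 288 = -279$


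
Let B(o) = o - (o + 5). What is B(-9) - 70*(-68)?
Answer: 4755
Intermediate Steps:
B(o) = -5 (B(o) = o - (5 + o) = o + (-5 - o) = -5)
B(-9) - 70*(-68) = -5 - 70*(-68) = -5 + 4760 = 4755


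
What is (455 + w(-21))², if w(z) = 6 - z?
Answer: 232324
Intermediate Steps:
(455 + w(-21))² = (455 + (6 - 1*(-21)))² = (455 + (6 + 21))² = (455 + 27)² = 482² = 232324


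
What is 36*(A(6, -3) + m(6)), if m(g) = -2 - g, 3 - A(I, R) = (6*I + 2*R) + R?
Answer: -1152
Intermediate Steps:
A(I, R) = 3 - 6*I - 3*R (A(I, R) = 3 - ((6*I + 2*R) + R) = 3 - ((2*R + 6*I) + R) = 3 - (3*R + 6*I) = 3 + (-6*I - 3*R) = 3 - 6*I - 3*R)
36*(A(6, -3) + m(6)) = 36*((3 - 6*6 - 3*(-3)) + (-2 - 1*6)) = 36*((3 - 36 + 9) + (-2 - 6)) = 36*(-24 - 8) = 36*(-32) = -1152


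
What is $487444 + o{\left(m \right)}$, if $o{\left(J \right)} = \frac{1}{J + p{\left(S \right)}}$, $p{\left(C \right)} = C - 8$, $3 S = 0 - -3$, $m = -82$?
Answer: $\frac{43382515}{89} \approx 4.8744 \cdot 10^{5}$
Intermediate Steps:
$S = 1$ ($S = \frac{0 - -3}{3} = \frac{0 + 3}{3} = \frac{1}{3} \cdot 3 = 1$)
$p{\left(C \right)} = -8 + C$
$o{\left(J \right)} = \frac{1}{-7 + J}$ ($o{\left(J \right)} = \frac{1}{J + \left(-8 + 1\right)} = \frac{1}{J - 7} = \frac{1}{-7 + J}$)
$487444 + o{\left(m \right)} = 487444 + \frac{1}{-7 - 82} = 487444 + \frac{1}{-89} = 487444 - \frac{1}{89} = \frac{43382515}{89}$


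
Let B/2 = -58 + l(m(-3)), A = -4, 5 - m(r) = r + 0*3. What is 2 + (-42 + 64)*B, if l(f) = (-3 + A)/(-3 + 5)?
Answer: -2704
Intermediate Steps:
m(r) = 5 - r (m(r) = 5 - (r + 0*3) = 5 - (r + 0) = 5 - r)
l(f) = -7/2 (l(f) = (-3 - 4)/(-3 + 5) = -7/2)
B = -123 (B = 2*(-58 - 7/2) = 2*(-123/2) = -123)
2 + (-42 + 64)*B = 2 + (-42 + 64)*(-123) = 2 + 22*(-123) = 2 - 2706 = -2704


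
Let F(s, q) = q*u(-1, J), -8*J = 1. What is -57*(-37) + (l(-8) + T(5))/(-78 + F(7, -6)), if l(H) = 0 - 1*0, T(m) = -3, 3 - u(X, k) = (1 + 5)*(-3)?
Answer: 143413/68 ≈ 2109.0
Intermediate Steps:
J = -⅛ (J = -⅛*1 = -⅛ ≈ -0.12500)
u(X, k) = 21 (u(X, k) = 3 - (1 + 5)*(-3) = 3 - 6*(-3) = 3 - 1*(-18) = 3 + 18 = 21)
l(H) = 0 (l(H) = 0 + 0 = 0)
F(s, q) = 21*q (F(s, q) = q*21 = 21*q)
-57*(-37) + (l(-8) + T(5))/(-78 + F(7, -6)) = -57*(-37) + (0 - 3)/(-78 + 21*(-6)) = 2109 - 3/(-78 - 126) = 2109 - 3/(-204) = 2109 - 3*(-1/204) = 2109 + 1/68 = 143413/68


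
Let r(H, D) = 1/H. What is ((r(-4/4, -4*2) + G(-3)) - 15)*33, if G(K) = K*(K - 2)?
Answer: -33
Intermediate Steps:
G(K) = K*(-2 + K)
((r(-4/4, -4*2) + G(-3)) - 15)*33 = ((1/(-4/4) - 3*(-2 - 3)) - 15)*33 = ((1/(-4*1/4) - 3*(-5)) - 15)*33 = ((1/(-1) + 15) - 15)*33 = ((-1 + 15) - 15)*33 = (14 - 15)*33 = -1*33 = -33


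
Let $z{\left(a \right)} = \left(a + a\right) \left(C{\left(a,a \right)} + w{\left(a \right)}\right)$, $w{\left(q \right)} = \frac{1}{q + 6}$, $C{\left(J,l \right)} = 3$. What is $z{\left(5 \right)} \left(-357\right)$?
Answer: $- \frac{121380}{11} \approx -11035.0$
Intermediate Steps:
$w{\left(q \right)} = \frac{1}{6 + q}$
$z{\left(a \right)} = 2 a \left(3 + \frac{1}{6 + a}\right)$ ($z{\left(a \right)} = \left(a + a\right) \left(3 + \frac{1}{6 + a}\right) = 2 a \left(3 + \frac{1}{6 + a}\right)$)
$z{\left(5 \right)} \left(-357\right) = 2 \cdot 5 \frac{1}{6 + 5} \left(19 + 3 \cdot 5\right) \left(-357\right) = 2 \cdot 5 \cdot \frac{1}{11} \left(19 + 15\right) \left(-357\right) = 2 \cdot 5 \cdot \frac{1}{11} \cdot 34 \left(-357\right) = \frac{340}{11} \left(-357\right) = - \frac{121380}{11}$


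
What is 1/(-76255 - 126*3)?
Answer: -1/76633 ≈ -1.3049e-5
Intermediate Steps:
1/(-76255 - 126*3) = 1/(-76255 - 378) = 1/(-76633) = -1/76633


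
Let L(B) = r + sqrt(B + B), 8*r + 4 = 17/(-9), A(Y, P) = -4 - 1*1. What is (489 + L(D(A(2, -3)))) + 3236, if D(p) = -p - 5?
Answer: 268147/72 ≈ 3724.3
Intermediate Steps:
A(Y, P) = -5 (A(Y, P) = -4 - 1 = -5)
r = -53/72 (r = -1/2 + (17/(-9))/8 = -1/2 + (17*(-1/9))/8 = -1/2 + (1/8)*(-17/9) = -1/2 - 17/72 = -53/72 ≈ -0.73611)
D(p) = -5 - p
L(B) = -53/72 + sqrt(2)*sqrt(B) (L(B) = -53/72 + sqrt(B + B) = -53/72 + sqrt(2*B) = -53/72 + sqrt(2)*sqrt(B))
(489 + L(D(A(2, -3)))) + 3236 = (489 + (-53/72 + sqrt(2)*sqrt(-5 - 1*(-5)))) + 3236 = (489 + (-53/72 + sqrt(2)*sqrt(-5 + 5))) + 3236 = (489 + (-53/72 + sqrt(2)*sqrt(0))) + 3236 = (489 + (-53/72 + sqrt(2)*0)) + 3236 = (489 + (-53/72 + 0)) + 3236 = (489 - 53/72) + 3236 = 35155/72 + 3236 = 268147/72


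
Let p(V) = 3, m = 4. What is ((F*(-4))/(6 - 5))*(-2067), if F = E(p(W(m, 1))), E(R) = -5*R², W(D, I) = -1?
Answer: -372060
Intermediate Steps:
F = -45 (F = -5*3² = -5*9 = -45)
((F*(-4))/(6 - 5))*(-2067) = ((-45*(-4))/(6 - 5))*(-2067) = (180/1)*(-2067) = (180*1)*(-2067) = 180*(-2067) = -372060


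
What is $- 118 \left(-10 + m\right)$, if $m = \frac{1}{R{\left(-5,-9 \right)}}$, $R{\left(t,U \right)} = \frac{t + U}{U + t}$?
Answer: $1062$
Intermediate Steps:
$R{\left(t,U \right)} = 1$ ($R{\left(t,U \right)} = \frac{U + t}{U + t} = 1$)
$m = 1$ ($m = 1^{-1} = 1$)
$- 118 \left(-10 + m\right) = - 118 \left(-10 + 1\right) = \left(-118\right) \left(-9\right) = 1062$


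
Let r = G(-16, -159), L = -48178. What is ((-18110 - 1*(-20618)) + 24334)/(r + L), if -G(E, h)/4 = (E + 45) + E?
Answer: -13421/24115 ≈ -0.55654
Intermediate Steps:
G(E, h) = -180 - 8*E (G(E, h) = -4*((E + 45) + E) = -4*((45 + E) + E) = -4*(45 + 2*E) = -180 - 8*E)
r = -52 (r = -180 - 8*(-16) = -180 + 128 = -52)
((-18110 - 1*(-20618)) + 24334)/(r + L) = ((-18110 - 1*(-20618)) + 24334)/(-52 - 48178) = ((-18110 + 20618) + 24334)/(-48230) = (2508 + 24334)*(-1/48230) = 26842*(-1/48230) = -13421/24115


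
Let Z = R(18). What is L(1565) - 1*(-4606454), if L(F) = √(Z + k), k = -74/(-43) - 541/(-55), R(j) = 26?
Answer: 4606454 + √210066395/2365 ≈ 4.6065e+6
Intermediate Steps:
k = 27333/2365 (k = -74*(-1/43) - 541*(-1/55) = 74/43 + 541/55 = 27333/2365 ≈ 11.557)
Z = 26
L(F) = √210066395/2365 (L(F) = √(26 + 27333/2365) = √(88823/2365) = √210066395/2365)
L(1565) - 1*(-4606454) = √210066395/2365 - 1*(-4606454) = √210066395/2365 + 4606454 = 4606454 + √210066395/2365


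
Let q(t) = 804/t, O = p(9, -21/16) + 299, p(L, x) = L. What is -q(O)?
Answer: -201/77 ≈ -2.6104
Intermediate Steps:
O = 308 (O = 9 + 299 = 308)
-q(O) = -804/308 = -1*201/77 = -201/77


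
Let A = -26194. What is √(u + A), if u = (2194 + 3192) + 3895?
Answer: I*√16913 ≈ 130.05*I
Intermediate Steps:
u = 9281 (u = 5386 + 3895 = 9281)
√(u + A) = √(9281 - 26194) = √(-16913) = I*√16913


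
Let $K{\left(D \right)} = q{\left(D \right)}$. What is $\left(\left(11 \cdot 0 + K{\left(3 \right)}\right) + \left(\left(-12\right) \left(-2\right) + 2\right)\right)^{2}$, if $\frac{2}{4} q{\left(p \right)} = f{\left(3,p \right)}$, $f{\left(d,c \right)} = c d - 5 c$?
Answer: $196$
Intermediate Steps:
$f{\left(d,c \right)} = - 5 c + c d$
$q{\left(p \right)} = - 4 p$ ($q{\left(p \right)} = 2 p \left(-5 + 3\right) = 2 p \left(-2\right) = 2 \left(- 2 p\right) = - 4 p$)
$K{\left(D \right)} = - 4 D$
$\left(\left(11 \cdot 0 + K{\left(3 \right)}\right) + \left(\left(-12\right) \left(-2\right) + 2\right)\right)^{2} = \left(\left(11 \cdot 0 - 12\right) + \left(\left(-12\right) \left(-2\right) + 2\right)\right)^{2} = \left(\left(0 - 12\right) + \left(24 + 2\right)\right)^{2} = \left(-12 + 26\right)^{2} = 14^{2} = 196$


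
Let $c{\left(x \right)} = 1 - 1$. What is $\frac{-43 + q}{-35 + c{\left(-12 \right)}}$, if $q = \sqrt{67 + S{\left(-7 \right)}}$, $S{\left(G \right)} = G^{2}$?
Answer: $\frac{43}{35} - \frac{2 \sqrt{29}}{35} \approx 0.92085$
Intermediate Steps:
$q = 2 \sqrt{29}$ ($q = \sqrt{67 + \left(-7\right)^{2}} = \sqrt{67 + 49} = \sqrt{116} = 2 \sqrt{29} \approx 10.77$)
$c{\left(x \right)} = 0$
$\frac{-43 + q}{-35 + c{\left(-12 \right)}} = \frac{-43 + 2 \sqrt{29}}{-35 + 0} = \frac{-43 + 2 \sqrt{29}}{-35} = - \frac{-43 + 2 \sqrt{29}}{35} = \frac{43}{35} - \frac{2 \sqrt{29}}{35}$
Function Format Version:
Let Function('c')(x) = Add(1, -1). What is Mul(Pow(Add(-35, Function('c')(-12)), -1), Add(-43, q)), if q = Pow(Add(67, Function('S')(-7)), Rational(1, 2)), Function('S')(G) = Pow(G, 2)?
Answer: Add(Rational(43, 35), Mul(Rational(-2, 35), Pow(29, Rational(1, 2)))) ≈ 0.92085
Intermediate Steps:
q = Mul(2, Pow(29, Rational(1, 2))) (q = Pow(Add(67, Pow(-7, 2)), Rational(1, 2)) = Pow(Add(67, 49), Rational(1, 2)) = Pow(116, Rational(1, 2)) = Mul(2, Pow(29, Rational(1, 2))) ≈ 10.770)
Function('c')(x) = 0
Mul(Pow(Add(-35, Function('c')(-12)), -1), Add(-43, q)) = Mul(Pow(Add(-35, 0), -1), Add(-43, Mul(2, Pow(29, Rational(1, 2))))) = Mul(Pow(-35, -1), Add(-43, Mul(2, Pow(29, Rational(1, 2))))) = Mul(Rational(-1, 35), Add(-43, Mul(2, Pow(29, Rational(1, 2))))) = Add(Rational(43, 35), Mul(Rational(-2, 35), Pow(29, Rational(1, 2))))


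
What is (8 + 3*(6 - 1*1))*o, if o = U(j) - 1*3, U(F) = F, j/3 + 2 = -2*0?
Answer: -207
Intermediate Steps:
j = -6 (j = -6 + 3*(-2*0) = -6 + 3*0 = -6 + 0 = -6)
o = -9 (o = -6 - 1*3 = -6 - 3 = -9)
(8 + 3*(6 - 1*1))*o = (8 + 3*(6 - 1*1))*(-9) = (8 + 3*(6 - 1))*(-9) = (8 + 3*5)*(-9) = (8 + 15)*(-9) = 23*(-9) = -207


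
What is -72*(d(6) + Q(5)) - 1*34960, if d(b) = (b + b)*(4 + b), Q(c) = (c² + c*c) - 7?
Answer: -46696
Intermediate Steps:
Q(c) = -7 + 2*c² (Q(c) = (c² + c²) - 7 = 2*c² - 7 = -7 + 2*c²)
d(b) = 2*b*(4 + b) (d(b) = (2*b)*(4 + b) = 2*b*(4 + b))
-72*(d(6) + Q(5)) - 1*34960 = -72*(2*6*(4 + 6) + (-7 + 2*5²)) - 1*34960 = -72*(2*6*10 + (-7 + 2*25)) - 34960 = -72*(120 + (-7 + 50)) - 34960 = -72*(120 + 43) - 34960 = -72*163 - 34960 = -11736 - 34960 = -46696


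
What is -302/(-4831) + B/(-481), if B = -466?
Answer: 2396508/2323711 ≈ 1.0313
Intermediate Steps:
-302/(-4831) + B/(-481) = -302/(-4831) - 466/(-481) = -302*(-1/4831) - 466*(-1/481) = 302/4831 + 466/481 = 2396508/2323711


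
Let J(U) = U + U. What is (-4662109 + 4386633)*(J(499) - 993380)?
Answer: 273377423832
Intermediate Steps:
J(U) = 2*U
(-4662109 + 4386633)*(J(499) - 993380) = (-4662109 + 4386633)*(2*499 - 993380) = -275476*(998 - 993380) = -275476*(-992382) = 273377423832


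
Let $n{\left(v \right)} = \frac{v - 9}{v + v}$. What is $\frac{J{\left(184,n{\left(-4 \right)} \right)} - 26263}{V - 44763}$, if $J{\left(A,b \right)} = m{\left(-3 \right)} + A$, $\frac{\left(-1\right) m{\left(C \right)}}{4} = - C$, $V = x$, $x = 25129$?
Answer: $\frac{26091}{19634} \approx 1.3289$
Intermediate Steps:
$V = 25129$
$n{\left(v \right)} = \frac{-9 + v}{2 v}$
$m{\left(C \right)} = 4 C$ ($m{\left(C \right)} = - 4 \left(- C\right) = 4 C$)
$J{\left(A,b \right)} = -12 + A$ ($J{\left(A,b \right)} = 4 \left(-3\right) + A = -12 + A$)
$\frac{J{\left(184,n{\left(-4 \right)} \right)} - 26263}{V - 44763} = \frac{\left(-12 + 184\right) - 26263}{25129 - 44763} = \frac{172 - 26263}{-19634} = \left(-26091\right) \left(- \frac{1}{19634}\right) = \frac{26091}{19634}$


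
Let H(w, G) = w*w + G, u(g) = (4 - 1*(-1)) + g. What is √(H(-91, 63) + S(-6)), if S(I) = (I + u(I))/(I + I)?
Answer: √300405/6 ≈ 91.349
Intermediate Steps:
u(g) = 5 + g (u(g) = (4 + 1) + g = 5 + g)
S(I) = (5 + 2*I)/(2*I) (S(I) = (I + (5 + I))/(I + I) = (5 + 2*I)/((2*I)) = (5 + 2*I)*(1/(2*I)) = (5 + 2*I)/(2*I))
H(w, G) = G + w² (H(w, G) = w² + G = G + w²)
√(H(-91, 63) + S(-6)) = √((63 + (-91)²) + (5/2 - 6)/(-6)) = √((63 + 8281) - ⅙*(-7/2)) = √(8344 + 7/12) = √(100135/12) = √300405/6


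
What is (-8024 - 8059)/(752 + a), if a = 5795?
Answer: -16083/6547 ≈ -2.4565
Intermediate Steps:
(-8024 - 8059)/(752 + a) = (-8024 - 8059)/(752 + 5795) = -16083/6547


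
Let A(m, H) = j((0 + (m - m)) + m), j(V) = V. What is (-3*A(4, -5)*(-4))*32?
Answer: 1536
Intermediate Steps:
A(m, H) = m (A(m, H) = (0 + (m - m)) + m = (0 + 0) + m = 0 + m = m)
(-3*A(4, -5)*(-4))*32 = (-3*4*(-4))*32 = -12*(-4)*32 = 48*32 = 1536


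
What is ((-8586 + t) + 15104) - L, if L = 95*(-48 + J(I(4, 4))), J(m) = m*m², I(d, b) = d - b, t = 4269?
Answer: 15347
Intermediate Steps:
J(m) = m³
L = -4560 (L = 95*(-48 + (4 - 1*4)³) = 95*(-48 + (4 - 4)³) = 95*(-48 + 0³) = 95*(-48 + 0) = 95*(-48) = -4560)
((-8586 + t) + 15104) - L = ((-8586 + 4269) + 15104) - 1*(-4560) = (-4317 + 15104) + 4560 = 10787 + 4560 = 15347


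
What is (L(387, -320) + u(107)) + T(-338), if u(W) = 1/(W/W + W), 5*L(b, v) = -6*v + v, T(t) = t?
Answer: -1943/108 ≈ -17.991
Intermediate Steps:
L(b, v) = -v (L(b, v) = (-6*v + v)/5 = (-5*v)/5 = -v)
u(W) = 1/(1 + W)
(L(387, -320) + u(107)) + T(-338) = (-1*(-320) + 1/(1 + 107)) - 338 = (320 + 1/108) - 338 = 34561/108 - 338 = -1943/108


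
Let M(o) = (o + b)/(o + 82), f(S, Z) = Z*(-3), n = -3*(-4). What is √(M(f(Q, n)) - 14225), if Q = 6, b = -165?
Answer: I*√30109346/46 ≈ 119.29*I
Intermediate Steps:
n = 12
f(S, Z) = -3*Z
M(o) = (-165 + o)/(82 + o) (M(o) = (o - 165)/(o + 82) = (-165 + o)/(82 + o))
√(M(f(Q, n)) - 14225) = √((-165 - 3*12)/(82 - 3*12) - 14225) = √((-165 - 36)/(82 - 36) - 14225) = √(-201/46 - 14225) = √(-654551/46) = I*√30109346/46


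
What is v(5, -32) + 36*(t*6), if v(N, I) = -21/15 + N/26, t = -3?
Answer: -84397/130 ≈ -649.21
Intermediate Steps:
v(N, I) = -7/5 + N/26 (v(N, I) = -21*1/15 + N*(1/26) = -7/5 + N/26)
v(5, -32) + 36*(t*6) = (-7/5 + (1/26)*5) + 36*(-3*6) = (-7/5 + 5/26) + 36*(-18) = -157/130 - 648 = -84397/130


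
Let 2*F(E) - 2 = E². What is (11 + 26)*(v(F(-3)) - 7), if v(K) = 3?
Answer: -148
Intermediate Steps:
F(E) = 1 + E²/2
(11 + 26)*(v(F(-3)) - 7) = (11 + 26)*(3 - 7) = 37*(-4) = -148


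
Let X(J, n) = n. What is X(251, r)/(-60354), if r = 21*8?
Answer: -4/1437 ≈ -0.0027836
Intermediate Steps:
r = 168
X(251, r)/(-60354) = 168/(-60354) = 168*(-1/60354) = -4/1437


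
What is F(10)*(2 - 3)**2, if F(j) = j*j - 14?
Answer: 86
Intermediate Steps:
F(j) = -14 + j**2 (F(j) = j**2 - 14 = -14 + j**2)
F(10)*(2 - 3)**2 = (-14 + 10**2)*(2 - 3)**2 = (-14 + 100)*(-1)**2 = 86*1 = 86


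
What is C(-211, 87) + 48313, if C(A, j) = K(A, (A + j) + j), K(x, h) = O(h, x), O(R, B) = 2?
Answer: 48315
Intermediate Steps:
K(x, h) = 2
C(A, j) = 2
C(-211, 87) + 48313 = 2 + 48313 = 48315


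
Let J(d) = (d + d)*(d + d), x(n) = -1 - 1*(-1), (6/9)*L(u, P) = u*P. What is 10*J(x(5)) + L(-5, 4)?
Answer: -30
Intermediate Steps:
L(u, P) = 3*P*u/2 (L(u, P) = 3*(u*P)/2 = 3*(P*u)/2 = 3*P*u/2)
x(n) = 0 (x(n) = -1 + 1 = 0)
J(d) = 4*d² (J(d) = (2*d)*(2*d) = 4*d²)
10*J(x(5)) + L(-5, 4) = 10*(4*0²) + (3/2)*4*(-5) = 10*(4*0) - 30 = 10*0 - 30 = 0 - 30 = -30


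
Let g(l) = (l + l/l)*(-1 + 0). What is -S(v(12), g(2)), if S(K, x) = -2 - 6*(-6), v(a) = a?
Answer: -34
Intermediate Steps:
g(l) = -1 - l (g(l) = (l + 1)*(-1) = (1 + l)*(-1) = -1 - l)
S(K, x) = 34 (S(K, x) = -2 + 36 = 34)
-S(v(12), g(2)) = -1*34 = -34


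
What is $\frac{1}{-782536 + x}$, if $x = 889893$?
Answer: $\frac{1}{107357} \approx 9.3147 \cdot 10^{-6}$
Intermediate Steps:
$\frac{1}{-782536 + x} = \frac{1}{-782536 + 889893} = \frac{1}{107357}$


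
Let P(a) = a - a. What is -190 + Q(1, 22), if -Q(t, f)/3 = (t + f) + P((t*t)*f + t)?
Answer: -259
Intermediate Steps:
P(a) = 0
Q(t, f) = -3*f - 3*t (Q(t, f) = -3*((t + f) + 0) = -3*((f + t) + 0) = -3*(f + t) = -3*f - 3*t)
-190 + Q(1, 22) = -190 + (-3*22 - 3*1) = -190 + (-66 - 3) = -190 - 69 = -259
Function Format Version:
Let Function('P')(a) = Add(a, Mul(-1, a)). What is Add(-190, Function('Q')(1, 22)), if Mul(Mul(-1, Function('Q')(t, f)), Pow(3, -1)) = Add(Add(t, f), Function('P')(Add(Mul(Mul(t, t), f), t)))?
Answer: -259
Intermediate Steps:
Function('P')(a) = 0
Function('Q')(t, f) = Add(Mul(-3, f), Mul(-3, t)) (Function('Q')(t, f) = Mul(-3, Add(Add(t, f), 0)) = Mul(-3, Add(Add(f, t), 0)) = Mul(-3, Add(f, t)) = Add(Mul(-3, f), Mul(-3, t)))
Add(-190, Function('Q')(1, 22)) = Add(-190, Add(Mul(-3, 22), Mul(-3, 1))) = Add(-190, Add(-66, -3)) = Add(-190, -69) = -259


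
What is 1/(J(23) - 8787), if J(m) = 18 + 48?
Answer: -1/8721 ≈ -0.00011467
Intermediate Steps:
J(m) = 66
1/(J(23) - 8787) = 1/(66 - 8787) = 1/(-8721) = -1/8721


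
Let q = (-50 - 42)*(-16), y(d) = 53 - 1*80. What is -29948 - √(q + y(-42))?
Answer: -29948 - 17*√5 ≈ -29986.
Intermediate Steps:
y(d) = -27 (y(d) = 53 - 80 = -27)
q = 1472 (q = -92*(-16) = 1472)
-29948 - √(q + y(-42)) = -29948 - √(1472 - 27) = -29948 - √1445 = -29948 - 17*√5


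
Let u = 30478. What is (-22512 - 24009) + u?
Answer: -16043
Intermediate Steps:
(-22512 - 24009) + u = (-22512 - 24009) + 30478 = -46521 + 30478 = -16043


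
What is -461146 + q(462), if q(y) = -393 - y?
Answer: -462001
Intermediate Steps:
-461146 + q(462) = -461146 + (-393 - 1*462) = -461146 + (-393 - 462) = -461146 - 855 = -462001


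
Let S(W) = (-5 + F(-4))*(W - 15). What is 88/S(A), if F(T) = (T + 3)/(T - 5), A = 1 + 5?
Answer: 2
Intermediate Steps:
A = 6
F(T) = (3 + T)/(-5 + T)
S(W) = 220/3 - 44*W/9 (S(W) = (-5 + (3 - 4)/(-5 - 4))*(W - 15) = (-5 - 1/(-9))*(-15 + W) = (-5 - ⅑*(-1))*(-15 + W) = (-5 + ⅑)*(-15 + W) = -44*(-15 + W)/9 = 220/3 - 44*W/9)
88/S(A) = 88/(220/3 - 44/9*6) = 88/(220/3 - 88/3) = 88/44 = 88*(1/44) = 2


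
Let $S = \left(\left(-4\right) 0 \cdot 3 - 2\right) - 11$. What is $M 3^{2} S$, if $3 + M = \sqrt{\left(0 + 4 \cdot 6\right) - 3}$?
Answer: $351 - 117 \sqrt{21} \approx -185.16$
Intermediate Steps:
$S = -13$ ($S = \left(0 \cdot 3 - 2\right) - 11 = \left(0 - 2\right) - 11 = -2 - 11 = -13$)
$M = -3 + \sqrt{21}$ ($M = -3 + \sqrt{\left(0 + 4 \cdot 6\right) - 3} = -3 + \sqrt{\left(0 + 24\right) - 3} = -3 + \sqrt{24 - 3} = -3 + \sqrt{21} \approx 1.5826$)
$M 3^{2} S = \left(-3 + \sqrt{21}\right) 3^{2} \left(-13\right) = \left(-3 + \sqrt{21}\right) 9 \left(-13\right) = \left(-27 + 9 \sqrt{21}\right) \left(-13\right) = 351 - 117 \sqrt{21}$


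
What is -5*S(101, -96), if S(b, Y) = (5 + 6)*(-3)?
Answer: 165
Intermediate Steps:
S(b, Y) = -33 (S(b, Y) = 11*(-3) = -33)
-5*S(101, -96) = -5*(-33) = 165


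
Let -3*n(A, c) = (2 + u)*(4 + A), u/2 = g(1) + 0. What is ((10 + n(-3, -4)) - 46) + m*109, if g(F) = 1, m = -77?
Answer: -25291/3 ≈ -8430.3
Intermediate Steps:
u = 2 (u = 2*(1 + 0) = 2*1 = 2)
n(A, c) = -16/3 - 4*A/3 (n(A, c) = -(2 + 2)*(4 + A)/3 = -4*(4 + A)/3 = -(16 + 4*A)/3 = -16/3 - 4*A/3)
((10 + n(-3, -4)) - 46) + m*109 = ((10 + (-16/3 - 4/3*(-3))) - 46) - 77*109 = ((10 + (-16/3 + 4)) - 46) - 8393 = ((10 - 4/3) - 46) - 8393 = (26/3 - 46) - 8393 = -112/3 - 8393 = -25291/3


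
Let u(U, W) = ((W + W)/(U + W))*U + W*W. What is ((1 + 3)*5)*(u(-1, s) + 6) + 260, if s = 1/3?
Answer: 3620/9 ≈ 402.22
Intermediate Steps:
s = 1/3 (s = 1*(1/3) = 1/3 ≈ 0.33333)
u(U, W) = W**2 + 2*U*W/(U + W) (u(U, W) = ((2*W)/(U + W))*U + W**2 = (2*W/(U + W))*U + W**2 = 2*U*W/(U + W) + W**2 = W**2 + 2*U*W/(U + W))
((1 + 3)*5)*(u(-1, s) + 6) + 260 = ((1 + 3)*5)*(((1/3)**2 + 2*(-1) - 1*1/3)/(3*(-1 + 1/3)) + 6) + 260 = (4*5)*((1/9 - 2 - 1/3)/(3*(-2/3)) + 6) + 260 = 20*((1/3)*(-3/2)*(-20/9) + 6) + 260 = 20*(10/9 + 6) + 260 = 20*(64/9) + 260 = 1280/9 + 260 = 3620/9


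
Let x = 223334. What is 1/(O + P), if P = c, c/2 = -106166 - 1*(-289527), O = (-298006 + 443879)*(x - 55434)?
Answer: 1/24492443422 ≈ 4.0829e-11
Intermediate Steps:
O = 24492076700 (O = (-298006 + 443879)*(223334 - 55434) = 145873*167900 = 24492076700)
c = 366722 (c = 2*(-106166 - 1*(-289527)) = 2*(-106166 + 289527) = 2*183361 = 366722)
P = 366722
1/(O + P) = 1/(24492076700 + 366722) = 1/24492443422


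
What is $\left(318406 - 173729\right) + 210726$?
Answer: $355403$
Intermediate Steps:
$\left(318406 - 173729\right) + 210726 = 144677 + 210726 = 355403$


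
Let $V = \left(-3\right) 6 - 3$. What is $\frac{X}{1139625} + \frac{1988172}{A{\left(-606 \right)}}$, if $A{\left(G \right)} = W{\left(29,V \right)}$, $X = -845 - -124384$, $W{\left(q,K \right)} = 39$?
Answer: $\frac{755258444507}{14815125} \approx 50979.0$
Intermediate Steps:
$V = -21$ ($V = -18 - 3 = -21$)
$X = 123539$ ($X = -845 + 124384 = 123539$)
$A{\left(G \right)} = 39$
$\frac{X}{1139625} + \frac{1988172}{A{\left(-606 \right)}} = \frac{123539}{1139625} + \frac{1988172}{39} = 123539 \cdot \frac{1}{1139625} + 1988172 \cdot \frac{1}{39} = \frac{123539}{1139625} + \frac{662724}{13} = \frac{755258444507}{14815125}$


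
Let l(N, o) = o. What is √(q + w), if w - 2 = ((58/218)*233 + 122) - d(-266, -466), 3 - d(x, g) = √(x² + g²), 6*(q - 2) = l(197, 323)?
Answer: √(102148914 + 855432*√71978)/654 ≈ 27.846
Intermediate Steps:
q = 335/6 (q = 2 + (⅙)*323 = 2 + 323/6 = 335/6 ≈ 55.833)
d(x, g) = 3 - √(g² + x²) (d(x, g) = 3 - √(x² + g²) = 3 - √(g² + x²))
w = 19946/109 + 2*√71978 (w = 2 + (((58/218)*233 + 122) - (3 - √((-466)² + (-266)²))) = 2 + (((58*(1/218))*233 + 122) - (3 - √(217156 + 70756))) = 2 + (((29/109)*233 + 122) - (3 - √287912)) = 2 + ((6757/109 + 122) - (3 - 2*√71978)) = 2 + (20055/109 - (3 - 2*√71978)) = 2 + (20055/109 + (-3 + 2*√71978)) = 2 + (19728/109 + 2*√71978) = 19946/109 + 2*√71978 ≈ 719.57)
√(q + w) = √(335/6 + (19946/109 + 2*√71978)) = √(156191/654 + 2*√71978)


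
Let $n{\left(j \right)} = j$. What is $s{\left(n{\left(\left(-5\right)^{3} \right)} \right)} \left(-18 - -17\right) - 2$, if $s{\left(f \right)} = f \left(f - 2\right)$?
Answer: $-15877$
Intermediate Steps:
$s{\left(f \right)} = f \left(-2 + f\right)$
$s{\left(n{\left(\left(-5\right)^{3} \right)} \right)} \left(-18 - -17\right) - 2 = \left(-5\right)^{3} \left(-2 + \left(-5\right)^{3}\right) \left(-18 - -17\right) - 2 = - 125 \left(-2 - 125\right) \left(-18 + 17\right) - 2 = \left(-125\right) \left(-127\right) \left(-1\right) - 2 = 15875 \left(-1\right) - 2 = -15875 - 2 = -15877$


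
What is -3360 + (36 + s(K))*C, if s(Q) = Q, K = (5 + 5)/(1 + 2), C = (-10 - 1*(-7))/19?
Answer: -63958/19 ≈ -3366.2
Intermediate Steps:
C = -3/19 (C = (-10 + 7)*(1/19) = -3*1/19 = -3/19 ≈ -0.15789)
K = 10/3 ≈ 3.3333
-3360 + (36 + s(K))*C = -3360 + (36 + 10/3)*(-3/19) = -3360 + (118/3)*(-3/19) = -3360 - 118/19 = -63958/19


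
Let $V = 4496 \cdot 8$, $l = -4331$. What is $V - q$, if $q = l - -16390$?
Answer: $23909$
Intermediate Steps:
$V = 35968$
$q = 12059$ ($q = -4331 - -16390 = -4331 + 16390 = 12059$)
$V - q = 35968 - 12059 = 23909$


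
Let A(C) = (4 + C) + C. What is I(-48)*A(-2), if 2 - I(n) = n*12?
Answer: 0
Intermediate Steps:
I(n) = 2 - 12*n (I(n) = 2 - n*12 = 2 - 12*n)
A(C) = 4 + 2*C
I(-48)*A(-2) = (2 - 12*(-48))*(4 + 2*(-2)) = (2 + 576)*(4 - 4) = 578*0 = 0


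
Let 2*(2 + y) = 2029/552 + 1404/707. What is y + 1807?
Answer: 1411062551/780528 ≈ 1807.8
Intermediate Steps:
y = 648455/780528 (y = -2 + (2029/552 + 1404/707)/2 = -2 + (½)*(2209511/390264) = -2 + 2209511/780528 = 648455/780528 ≈ 0.83079)
y + 1807 = 648455/780528 + 1807 = 1411062551/780528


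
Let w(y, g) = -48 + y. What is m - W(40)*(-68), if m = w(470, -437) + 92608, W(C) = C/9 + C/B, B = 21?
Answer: 5888090/63 ≈ 93462.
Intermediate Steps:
W(C) = 10*C/63 (W(C) = C/9 + C/21 = 10*C/63)
m = 93030 (m = (-48 + 470) + 92608 = 422 + 92608 = 93030)
m - W(40)*(-68) = 93030 - (10/63)*40*(-68) = 93030 - 400*(-68)/63 = 93030 - 1*(-27200/63) = 93030 + 27200/63 = 5888090/63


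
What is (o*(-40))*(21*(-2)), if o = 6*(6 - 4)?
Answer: 20160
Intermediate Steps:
o = 12 (o = 6*2 = 12)
(o*(-40))*(21*(-2)) = (12*(-40))*(21*(-2)) = -480*(-42) = 20160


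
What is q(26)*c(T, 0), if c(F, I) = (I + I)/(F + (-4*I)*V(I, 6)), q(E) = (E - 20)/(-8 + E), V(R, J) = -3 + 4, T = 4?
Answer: 0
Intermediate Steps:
V(R, J) = 1
q(E) = (-20 + E)/(-8 + E)
c(F, I) = 2*I/(F - 4*I) (c(F, I) = (I + I)/(F - 4*I*1) = (2*I)/(F - 4*I) = 2*I/(F - 4*I))
q(26)*c(T, 0) = ((-20 + 26)/(-8 + 26))*(2*0/(4 - 4*0)) = (6/18)*(2*0/(4 + 0)) = ((1/18)*6)*(2*0/4) = (2*0*(¼))/3 = (⅓)*0 = 0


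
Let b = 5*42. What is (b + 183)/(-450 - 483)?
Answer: -131/311 ≈ -0.42122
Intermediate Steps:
b = 210
(b + 183)/(-450 - 483) = (210 + 183)/(-450 - 483) = 393/(-933) = 393*(-1/933) = -131/311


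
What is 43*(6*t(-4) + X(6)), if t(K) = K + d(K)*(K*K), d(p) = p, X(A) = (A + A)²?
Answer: -11352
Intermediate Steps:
X(A) = 4*A² (X(A) = (2*A)² = 4*A²)
t(K) = K + K³ (t(K) = K + K*(K*K) = K + K*K² = K + K³)
43*(6*t(-4) + X(6)) = 43*(6*(-4 + (-4)³) + 4*6²) = 43*(6*(-4 - 64) + 4*36) = 43*(6*(-68) + 144) = 43*(-408 + 144) = 43*(-264) = -11352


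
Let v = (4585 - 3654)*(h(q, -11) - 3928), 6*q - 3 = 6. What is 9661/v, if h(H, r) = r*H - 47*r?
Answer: -19322/6382005 ≈ -0.0030276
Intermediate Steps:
q = 3/2 (q = ½ + (⅙)*6 = ½ + 1 = 3/2 ≈ 1.5000)
h(H, r) = -47*r + H*r (h(H, r) = H*r - 47*r = -47*r + H*r)
v = -6382005/2 (v = (4585 - 3654)*(-11*(-47 + 3/2) - 3928) = 931*(-11*(-91/2) - 3928) = 931*(1001/2 - 3928) = 931*(-6855/2) = -6382005/2 ≈ -3.1910e+6)
9661/v = 9661/(-6382005/2) = 9661*(-2/6382005) = -19322/6382005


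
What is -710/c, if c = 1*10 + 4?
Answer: -355/7 ≈ -50.714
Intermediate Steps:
c = 14 (c = 10 + 4 = 14)
-710/c = -710/14 = -710*1/14 = -355/7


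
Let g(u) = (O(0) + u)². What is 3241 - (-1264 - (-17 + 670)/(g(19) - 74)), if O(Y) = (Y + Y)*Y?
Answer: 1293588/287 ≈ 4507.3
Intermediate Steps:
O(Y) = 2*Y² (O(Y) = (2*Y)*Y = 2*Y²)
g(u) = u² (g(u) = (2*0² + u)² = (2*0 + u)² = (0 + u)² = u²)
3241 - (-1264 - (-17 + 670)/(g(19) - 74)) = 3241 - (-1264 - (-17 + 670)/(19² - 74)) = 3241 - (-1264 - 653/(361 - 74)) = 3241 - (-1264 - 653/287) = 3241 - 1*(-363421/287) = 3241 + 363421/287 = 1293588/287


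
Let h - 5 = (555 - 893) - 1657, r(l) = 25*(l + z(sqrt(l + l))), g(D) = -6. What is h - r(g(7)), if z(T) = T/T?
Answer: -1865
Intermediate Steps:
z(T) = 1
r(l) = 25 + 25*l (r(l) = 25*(l + 1) = 25*(1 + l) = 25 + 25*l)
h = -1990 (h = 5 + ((555 - 893) - 1657) = 5 + (-338 - 1657) = 5 - 1995 = -1990)
h - r(g(7)) = -1990 - (25 + 25*(-6)) = -1990 - (25 - 150) = -1990 - 1*(-125) = -1990 + 125 = -1865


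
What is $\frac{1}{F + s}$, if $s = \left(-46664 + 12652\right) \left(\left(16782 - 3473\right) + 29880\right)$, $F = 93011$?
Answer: $- \frac{1}{1468851257} \approx -6.808 \cdot 10^{-10}$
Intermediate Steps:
$s = -1468944268$ ($s = - 34012 \left(\left(16782 - 3473\right) + 29880\right) = - 34012 \left(13309 + 29880\right) = \left(-34012\right) 43189 = -1468944268$)
$\frac{1}{F + s} = \frac{1}{93011 - 1468944268} = \frac{1}{-1468851257} = - \frac{1}{1468851257}$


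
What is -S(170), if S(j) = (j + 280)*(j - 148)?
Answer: -9900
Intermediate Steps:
S(j) = (-148 + j)*(280 + j) (S(j) = (280 + j)*(-148 + j) = (-148 + j)*(280 + j))
-S(170) = -(-41440 + 170**2 + 132*170) = -(-41440 + 28900 + 22440) = -1*9900 = -9900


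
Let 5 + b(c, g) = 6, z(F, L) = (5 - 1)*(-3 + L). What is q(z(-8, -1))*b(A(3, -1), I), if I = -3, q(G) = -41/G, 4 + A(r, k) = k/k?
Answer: 41/16 ≈ 2.5625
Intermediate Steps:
A(r, k) = -3 (A(r, k) = -4 + k/k = -4 + 1 = -3)
z(F, L) = -12 + 4*L (z(F, L) = 4*(-3 + L) = -12 + 4*L)
b(c, g) = 1 (b(c, g) = -5 + 6 = 1)
q(z(-8, -1))*b(A(3, -1), I) = -41/(-12 + 4*(-1))*1 = -41/(-12 - 4)*1 = -41/(-16)*1 = -41*(-1/16)*1 = (41/16)*1 = 41/16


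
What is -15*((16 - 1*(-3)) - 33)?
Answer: 210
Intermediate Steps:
-15*((16 - 1*(-3)) - 33) = -15*((16 + 3) - 33) = -15*(19 - 33) = -15*(-14) = 210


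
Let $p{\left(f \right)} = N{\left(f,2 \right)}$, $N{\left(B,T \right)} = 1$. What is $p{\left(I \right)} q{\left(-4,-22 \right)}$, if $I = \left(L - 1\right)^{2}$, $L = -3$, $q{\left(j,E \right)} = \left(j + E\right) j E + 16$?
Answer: $-2272$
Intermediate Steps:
$q{\left(j,E \right)} = 16 + E j \left(E + j\right)$ ($q{\left(j,E \right)} = \left(E + j\right) j E + 16 = j \left(E + j\right) E + 16 = E j \left(E + j\right) + 16 = 16 + E j \left(E + j\right)$)
$I = 16$ ($I = \left(-3 - 1\right)^{2} = \left(-4\right)^{2} = 16$)
$p{\left(f \right)} = 1$
$p{\left(I \right)} q{\left(-4,-22 \right)} = 1 \left(16 - 22 \left(-4\right)^{2} - 4 \left(-22\right)^{2}\right) = 1 \left(16 - 352 - 1936\right) = 1 \left(-2272\right) = -2272$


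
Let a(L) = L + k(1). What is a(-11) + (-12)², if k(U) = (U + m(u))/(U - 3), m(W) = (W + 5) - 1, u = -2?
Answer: 263/2 ≈ 131.50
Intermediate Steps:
m(W) = 4 + W (m(W) = (5 + W) - 1 = 4 + W)
k(U) = (2 + U)/(-3 + U) (k(U) = (U + (4 - 2))/(U - 3) = (U + 2)/(-3 + U) = (2 + U)/(-3 + U))
a(L) = -3/2 + L (a(L) = L + (2 + 1)/(-3 + 1) = L + 3/(-2) = L - ½*3 = L - 3/2 = -3/2 + L)
a(-11) + (-12)² = (-3/2 - 11) + (-12)² = -25/2 + 144 = 263/2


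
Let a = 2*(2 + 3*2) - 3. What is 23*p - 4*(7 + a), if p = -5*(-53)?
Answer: 6015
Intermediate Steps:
p = 265
a = 13 (a = 2*(2 + 6) - 3 = 2*8 - 3 = 16 - 3 = 13)
23*p - 4*(7 + a) = 23*265 - 4*(7 + 13) = 6095 - 4*20 = 6095 - 80 = 6015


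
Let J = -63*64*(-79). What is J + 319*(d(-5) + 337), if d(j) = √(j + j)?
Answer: 426031 + 319*I*√10 ≈ 4.2603e+5 + 1008.8*I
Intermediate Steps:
d(j) = √2*√j (d(j) = √(2*j) = √2*√j)
J = 318528 (J = -4032*(-79) = 318528)
J + 319*(d(-5) + 337) = 318528 + 319*(√2*√(-5) + 337) = 318528 + 319*(√2*(I*√5) + 337) = 318528 + 319*(I*√10 + 337) = 318528 + 319*(337 + I*√10) = 318528 + (107503 + 319*I*√10) = 426031 + 319*I*√10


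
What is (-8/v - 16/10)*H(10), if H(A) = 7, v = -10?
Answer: -28/5 ≈ -5.6000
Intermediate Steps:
(-8/v - 16/10)*H(10) = (-8/(-10) - 16/10)*7 = (-8*(-1/10) - 16*1/10)*7 = (4/5 - 8/5)*7 = -4/5*7 = -28/5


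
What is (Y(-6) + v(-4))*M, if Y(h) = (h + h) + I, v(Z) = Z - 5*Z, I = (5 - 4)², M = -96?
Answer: -480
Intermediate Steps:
I = 1 (I = 1² = 1)
v(Z) = -4*Z
Y(h) = 1 + 2*h (Y(h) = (h + h) + 1 = 2*h + 1 = 1 + 2*h)
(Y(-6) + v(-4))*M = ((1 + 2*(-6)) - 4*(-4))*(-96) = ((1 - 12) + 16)*(-96) = (-11 + 16)*(-96) = 5*(-96) = -480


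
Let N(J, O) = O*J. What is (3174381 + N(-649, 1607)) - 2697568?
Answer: -566130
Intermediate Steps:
N(J, O) = J*O
(3174381 + N(-649, 1607)) - 2697568 = (3174381 - 649*1607) - 2697568 = (3174381 - 1042943) - 2697568 = 2131438 - 2697568 = -566130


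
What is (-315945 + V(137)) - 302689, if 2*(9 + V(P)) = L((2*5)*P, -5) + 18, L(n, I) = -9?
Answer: -1237277/2 ≈ -6.1864e+5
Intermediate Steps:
V(P) = -9/2 (V(P) = -9 + (-9 + 18)/2 = -9 + (½)*9 = -9 + 9/2 = -9/2)
(-315945 + V(137)) - 302689 = (-315945 - 9/2) - 302689 = -631899/2 - 302689 = -1237277/2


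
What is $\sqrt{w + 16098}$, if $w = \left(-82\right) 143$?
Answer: $2 \sqrt{1093} \approx 66.121$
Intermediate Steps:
$w = -11726$
$\sqrt{w + 16098} = \sqrt{-11726 + 16098} = \sqrt{4372} = 2 \sqrt{1093}$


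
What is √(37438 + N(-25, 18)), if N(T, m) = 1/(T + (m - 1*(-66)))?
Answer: 3*√14480193/59 ≈ 193.49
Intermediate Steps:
N(T, m) = 1/(66 + T + m) (N(T, m) = 1/(T + (m + 66)) = 1/(T + (66 + m)) = 1/(66 + T + m))
√(37438 + N(-25, 18)) = √(37438 + 1/(66 - 25 + 18)) = √(37438 + 1/59) = √(2208843/59) = 3*√14480193/59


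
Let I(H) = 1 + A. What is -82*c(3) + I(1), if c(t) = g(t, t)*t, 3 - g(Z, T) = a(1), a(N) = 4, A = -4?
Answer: 243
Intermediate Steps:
g(Z, T) = -1 (g(Z, T) = 3 - 1*4 = 3 - 4 = -1)
I(H) = -3 (I(H) = 1 - 4 = -3)
c(t) = -t
-82*c(3) + I(1) = -(-82)*3 - 3 = -82*(-3) - 3 = 246 - 3 = 243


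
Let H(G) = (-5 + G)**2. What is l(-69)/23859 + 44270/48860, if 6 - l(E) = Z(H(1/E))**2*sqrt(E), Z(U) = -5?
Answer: 35217703/38858358 - 25*I*sqrt(69)/23859 ≈ 0.90631 - 0.0087039*I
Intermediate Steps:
l(E) = 6 - 25*sqrt(E) (l(E) = 6 - (-5)**2*sqrt(E) = 6 - 25*sqrt(E))
l(-69)/23859 + 44270/48860 = (6 - 25*I*sqrt(69))/23859 + 44270/48860 = (6 - 25*I*sqrt(69))*(1/23859) + 44270*(1/48860) = (6 - 25*I*sqrt(69))*(1/23859) + 4427/4886 = (2/7953 - 25*I*sqrt(69)/23859) + 4427/4886 = 35217703/38858358 - 25*I*sqrt(69)/23859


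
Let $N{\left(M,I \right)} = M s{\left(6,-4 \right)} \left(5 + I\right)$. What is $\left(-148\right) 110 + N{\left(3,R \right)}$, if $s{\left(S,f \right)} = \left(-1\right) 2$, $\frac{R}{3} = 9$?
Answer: $-16472$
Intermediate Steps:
$R = 27$ ($R = 3 \cdot 9 = 27$)
$s{\left(S,f \right)} = -2$
$N{\left(M,I \right)} = M \left(-10 - 2 I\right)$ ($N{\left(M,I \right)} = M \left(- 2 \left(5 + I\right)\right) = M \left(-10 - 2 I\right)$)
$\left(-148\right) 110 + N{\left(3,R \right)} = \left(-148\right) 110 - 6 \left(5 + 27\right) = -16280 - 6 \cdot 32 = -16280 - 192 = -16472$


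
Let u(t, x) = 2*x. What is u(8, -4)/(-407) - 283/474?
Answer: -111389/192918 ≈ -0.57739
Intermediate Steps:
u(8, -4)/(-407) - 283/474 = (2*(-4))/(-407) - 283/474 = -8*(-1/407) - 283*1/474 = 8/407 - 283/474 = -111389/192918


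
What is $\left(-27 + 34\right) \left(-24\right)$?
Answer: $-168$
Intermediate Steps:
$\left(-27 + 34\right) \left(-24\right) = 7 \left(-24\right) = -168$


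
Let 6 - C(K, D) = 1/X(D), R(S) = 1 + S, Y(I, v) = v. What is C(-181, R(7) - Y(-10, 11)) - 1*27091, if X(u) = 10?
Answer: -270851/10 ≈ -27085.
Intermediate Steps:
C(K, D) = 59/10 (C(K, D) = 6 - 1/10 = 6 - 1*⅒ = 6 - ⅒ = 59/10)
C(-181, R(7) - Y(-10, 11)) - 1*27091 = 59/10 - 1*27091 = 59/10 - 27091 = -270851/10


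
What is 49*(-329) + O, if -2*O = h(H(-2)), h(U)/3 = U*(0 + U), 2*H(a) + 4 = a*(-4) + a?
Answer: -32245/2 ≈ -16123.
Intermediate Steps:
H(a) = -2 - 3*a/2 (H(a) = -2 + (a*(-4) + a)/2 = -2 + (-4*a + a)/2 = -2 + (-3*a)/2 = -2 - 3*a/2)
h(U) = 3*U² (h(U) = 3*(U*(0 + U)) = 3*(U*U) = 3*U²)
O = -3/2 (O = -3*(-2 - 3/2*(-2))²/2 = -3*(-2 + 3)²/2 = -3*1²/2 = -3/2 ≈ -1.5000)
49*(-329) + O = 49*(-329) - 3/2 = -16121 - 3/2 = -32245/2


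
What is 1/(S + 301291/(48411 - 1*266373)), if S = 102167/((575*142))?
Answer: -4449149325/582971624 ≈ -7.6318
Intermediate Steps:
S = 102167/81650 ≈ 1.2513
1/(S + 301291/(48411 - 1*266373)) = 1/(102167/81650 + 301291/(48411 - 1*266373)) = 1/(102167/81650 + 301291/(48411 - 266373)) = 1/(102167/81650 + 301291/(-217962)) = 1/(102167/81650 + 301291*(-1/217962)) = 1/(102167/81650 - 301291/217962) = 1/(-582971624/4449149325) = -4449149325/582971624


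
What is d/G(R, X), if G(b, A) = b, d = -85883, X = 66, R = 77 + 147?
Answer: -12269/32 ≈ -383.41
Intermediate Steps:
R = 224
d/G(R, X) = -85883/224 = -85883*1/224 = -12269/32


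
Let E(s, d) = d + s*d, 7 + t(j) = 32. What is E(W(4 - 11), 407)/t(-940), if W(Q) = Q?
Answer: -2442/25 ≈ -97.680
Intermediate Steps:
t(j) = 25 (t(j) = -7 + 32 = 25)
E(s, d) = d + d*s
E(W(4 - 11), 407)/t(-940) = (407*(1 + (4 - 11)))/25 = (407*(1 - 7))*(1/25) = (407*(-6))*(1/25) = -2442*1/25 = -2442/25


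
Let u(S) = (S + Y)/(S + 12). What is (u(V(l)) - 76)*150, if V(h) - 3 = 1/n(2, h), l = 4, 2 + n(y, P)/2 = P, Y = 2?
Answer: -692250/61 ≈ -11348.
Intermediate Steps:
n(y, P) = -4 + 2*P
V(h) = 3 + 1/(-4 + 2*h)
u(S) = (2 + S)/(12 + S) (u(S) = (S + 2)/(S + 12) = (2 + S)/(12 + S))
(u(V(l)) - 76)*150 = ((2 + (-11 + 6*4)/(2*(-2 + 4)))/(12 + (-11 + 6*4)/(2*(-2 + 4))) - 76)*150 = ((2 + (½)*(-11 + 24)/2)/(12 + (½)*(-11 + 24)/2) - 76)*150 = ((2 + (½)*(½)*13)/(12 + (½)*(½)*13) - 76)*150 = ((2 + 13/4)/(12 + 13/4) - 76)*150 = ((21/4)/(61/4) - 76)*150 = ((4/61)*(21/4) - 76)*150 = (21/61 - 76)*150 = -4615/61*150 = -692250/61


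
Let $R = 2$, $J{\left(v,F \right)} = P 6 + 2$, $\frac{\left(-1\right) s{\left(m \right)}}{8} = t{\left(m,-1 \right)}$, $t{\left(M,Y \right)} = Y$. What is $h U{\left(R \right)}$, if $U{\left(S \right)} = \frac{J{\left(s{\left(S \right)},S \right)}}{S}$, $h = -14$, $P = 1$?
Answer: $-56$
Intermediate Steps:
$s{\left(m \right)} = 8$ ($s{\left(m \right)} = \left(-8\right) \left(-1\right) = 8$)
$J{\left(v,F \right)} = 8$ ($J{\left(v,F \right)} = 1 \cdot 6 + 2 = 6 + 2 = 8$)
$U{\left(S \right)} = \frac{8}{S}$
$h U{\left(R \right)} = - 14 \cdot \frac{8}{2} = - 14 \cdot 8 \cdot \frac{1}{2} = \left(-14\right) 4 = -56$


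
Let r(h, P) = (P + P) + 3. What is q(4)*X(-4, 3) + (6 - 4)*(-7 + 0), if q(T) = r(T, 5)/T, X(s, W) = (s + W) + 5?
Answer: -1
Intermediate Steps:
r(h, P) = 3 + 2*P (r(h, P) = 2*P + 3 = 3 + 2*P)
X(s, W) = 5 + W + s (X(s, W) = (W + s) + 5 = 5 + W + s)
q(T) = 13/T (q(T) = (3 + 2*5)/T = (3 + 10)/T = 13/T)
q(4)*X(-4, 3) + (6 - 4)*(-7 + 0) = (13/4)*(5 + 3 - 4) + (6 - 4)*(-7 + 0) = (13*(1/4))*4 + 2*(-7) = (13/4)*4 - 14 = 13 - 14 = -1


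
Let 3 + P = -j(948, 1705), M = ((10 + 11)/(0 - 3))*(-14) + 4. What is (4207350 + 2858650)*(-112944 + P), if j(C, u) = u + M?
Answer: -810851764000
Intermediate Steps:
M = 102 (M = (21/(-3))*(-14) + 4 = (21*(-⅓))*(-14) + 4 = -7*(-14) + 4 = 98 + 4 = 102)
j(C, u) = 102 + u (j(C, u) = u + 102 = 102 + u)
P = -1810 (P = -3 - (102 + 1705) = -3 - 1*1807 = -3 - 1807 = -1810)
(4207350 + 2858650)*(-112944 + P) = (4207350 + 2858650)*(-112944 - 1810) = 7066000*(-114754) = -810851764000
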